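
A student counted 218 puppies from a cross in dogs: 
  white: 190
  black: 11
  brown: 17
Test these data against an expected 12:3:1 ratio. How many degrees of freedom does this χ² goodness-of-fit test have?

2

A goodness-of-fit test with 3 phenotype classes has df = 3 − 1 = 2.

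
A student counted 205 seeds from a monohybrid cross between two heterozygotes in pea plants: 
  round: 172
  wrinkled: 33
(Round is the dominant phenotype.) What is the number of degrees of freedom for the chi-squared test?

For a monohybrid cross between heterozygotes with complete dominance, the expected phenotypic ratio is 3:1.
A goodness-of-fit test with 2 phenotype classes has df = 2 − 1 = 1.

1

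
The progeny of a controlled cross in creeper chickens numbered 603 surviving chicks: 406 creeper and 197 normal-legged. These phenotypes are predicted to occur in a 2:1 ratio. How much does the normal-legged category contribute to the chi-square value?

Under the 2:1 hypothesis (Σ ratio = 3, N = 603):
  creeper: 603 × 2/3 = 402
  normal-legged: 603 × 1/3 = 201
Contribution of normal-legged: (197 − 201)² / 201 = 0.0796

0.080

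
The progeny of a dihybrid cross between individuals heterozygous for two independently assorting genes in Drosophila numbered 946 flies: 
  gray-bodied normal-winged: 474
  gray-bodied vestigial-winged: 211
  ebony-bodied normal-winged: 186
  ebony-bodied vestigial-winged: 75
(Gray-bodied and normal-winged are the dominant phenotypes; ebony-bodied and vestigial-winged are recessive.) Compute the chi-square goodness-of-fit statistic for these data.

17.405

A dihybrid F₂ with independent assortment and complete dominance at both loci gives a 9:3:3:1 phenotypic ratio.
Total ratio parts = 16. Expected numbers out of 946:
  gray-bodied normal-winged: 946 × 9/16 = 532.125
  gray-bodied vestigial-winged: 946 × 3/16 = 177.375
  ebony-bodied normal-winged: 946 × 3/16 = 177.375
  ebony-bodied vestigial-winged: 946 × 1/16 = 59.125
χ² = Σ (O − E)² / E
  gray-bodied normal-winged: (474 − 532.125)² / 532.125 = 6.3491
  gray-bodied vestigial-winged: (211 − 177.375)² / 177.375 = 6.3743
  ebony-bodied normal-winged: (186 − 177.375)² / 177.375 = 0.4194
  ebony-bodied vestigial-winged: (75 − 59.125)² / 59.125 = 4.2624
χ² = 6.3491 + 6.3743 + 0.4194 + 4.2624 = 17.4052 ≈ 17.405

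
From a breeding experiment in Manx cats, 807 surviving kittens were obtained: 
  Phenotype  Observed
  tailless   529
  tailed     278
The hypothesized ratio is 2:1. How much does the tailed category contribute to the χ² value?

The 2:1 ratio has 3 parts, so with N = 807 the expected counts are:
  tailless: 807 × 2/3 = 538
  tailed: 807 × 1/3 = 269
Contribution of tailed: (278 − 269)² / 269 = 0.3011

0.301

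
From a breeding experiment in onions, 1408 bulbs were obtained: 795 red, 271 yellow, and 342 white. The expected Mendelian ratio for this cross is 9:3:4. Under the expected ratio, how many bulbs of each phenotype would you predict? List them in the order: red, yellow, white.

Total ratio parts = 16. Expected numbers out of 1408:
  red: 1408 × 9/16 = 792
  yellow: 1408 × 3/16 = 264
  white: 1408 × 4/16 = 352

792, 264, 352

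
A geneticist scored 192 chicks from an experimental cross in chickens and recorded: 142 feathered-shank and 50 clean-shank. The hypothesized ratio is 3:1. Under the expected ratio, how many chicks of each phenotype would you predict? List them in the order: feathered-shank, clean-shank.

144, 48

Expected counts for N = 192 under a 3:1 ratio (total parts = 4):
  feathered-shank: 192 × 3/4 = 144
  clean-shank: 192 × 1/4 = 48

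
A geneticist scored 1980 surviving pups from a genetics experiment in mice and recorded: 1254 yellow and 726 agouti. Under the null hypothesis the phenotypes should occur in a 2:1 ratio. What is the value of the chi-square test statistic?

9.900

The 2:1 ratio has 3 parts, so with N = 1980 the expected counts are:
  yellow: 1980 × 2/3 = 1320
  agouti: 1980 × 1/3 = 660
χ² = Σ (O − E)² / E
  yellow: (1254 − 1320)² / 1320 = 3.3000
  agouti: (726 − 660)² / 660 = 6.6000
χ² = 3.3000 + 6.6000 = 9.900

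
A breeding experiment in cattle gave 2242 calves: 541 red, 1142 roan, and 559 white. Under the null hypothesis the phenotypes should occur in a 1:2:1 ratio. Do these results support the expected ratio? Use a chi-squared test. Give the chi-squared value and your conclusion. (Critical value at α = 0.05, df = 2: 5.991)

1.076; consistent

Under the 1:2:1 hypothesis (Σ ratio = 4, N = 2242):
  red: 2242 × 1/4 = 560.5
  roan: 2242 × 2/4 = 1121
  white: 2242 × 1/4 = 560.5
χ² = Σ (O − E)² / E
  red: (541 − 560.5)² / 560.5 = 0.6784
  roan: (1142 − 1121)² / 1121 = 0.3934
  white: (559 − 560.5)² / 560.5 = 0.0040
χ² = 0.6784 + 0.3934 + 0.0040 = 1.0758 ≈ 1.076
Degrees of freedom = 3 − 1 = 2; critical value at α = 0.05 is 5.991.
Since 1.076 < 5.991, we fail to reject the null hypothesis — the data are consistent with the 1:2:1 ratio.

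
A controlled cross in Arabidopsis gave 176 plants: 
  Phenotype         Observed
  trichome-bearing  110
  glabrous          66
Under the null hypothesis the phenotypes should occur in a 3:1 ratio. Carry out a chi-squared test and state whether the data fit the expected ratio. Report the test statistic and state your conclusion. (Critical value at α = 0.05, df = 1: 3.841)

Under the 3:1 hypothesis (Σ ratio = 4, N = 176):
  trichome-bearing: 176 × 3/4 = 132
  glabrous: 176 × 1/4 = 44
χ² = Σ (O − E)² / E
  trichome-bearing: (110 − 132)² / 132 = 3.6667
  glabrous: (66 − 44)² / 44 = 11.0000
χ² = 3.6667 + 11.0000 = 14.6667 ≈ 14.667
Degrees of freedom = 2 − 1 = 1; critical value at α = 0.05 is 3.841.
Since 14.667 > 3.841, we reject the null hypothesis — the data do not fit the 3:1 ratio.

14.667; not consistent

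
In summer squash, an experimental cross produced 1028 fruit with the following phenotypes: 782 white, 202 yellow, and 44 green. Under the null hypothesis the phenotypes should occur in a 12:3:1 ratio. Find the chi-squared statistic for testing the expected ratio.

Expected counts for N = 1028 under a 12:3:1 ratio (total parts = 16):
  white: 1028 × 12/16 = 771
  yellow: 1028 × 3/16 = 192.75
  green: 1028 × 1/16 = 64.25
χ² = Σ (O − E)² / E
  white: (782 − 771)² / 771 = 0.1569
  yellow: (202 − 192.75)² / 192.75 = 0.4439
  green: (44 − 64.25)² / 64.25 = 6.3823
χ² = 0.1569 + 0.4439 + 6.3823 = 6.9831 ≈ 6.983

6.983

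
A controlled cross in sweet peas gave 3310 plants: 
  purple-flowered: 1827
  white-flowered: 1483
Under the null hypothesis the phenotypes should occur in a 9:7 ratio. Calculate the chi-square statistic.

1.493

The 9:7 ratio has 16 parts, so with N = 3310 the expected counts are:
  purple-flowered: 3310 × 9/16 = 1861.875
  white-flowered: 3310 × 7/16 = 1448.125
χ² = Σ (O − E)² / E
  purple-flowered: (1827 − 1861.875)² / 1861.875 = 0.6532
  white-flowered: (1483 − 1448.125)² / 1448.125 = 0.8399
χ² = 0.6532 + 0.8399 = 1.4931 ≈ 1.493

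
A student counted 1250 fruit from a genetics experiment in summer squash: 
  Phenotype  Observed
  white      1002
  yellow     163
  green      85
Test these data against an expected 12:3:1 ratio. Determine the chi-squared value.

Under the 12:3:1 hypothesis (Σ ratio = 16, N = 1250):
  white: 1250 × 12/16 = 937.5
  yellow: 1250 × 3/16 = 234.375
  green: 1250 × 1/16 = 78.125
χ² = Σ (O − E)² / E
  white: (1002 − 937.5)² / 937.5 = 4.4376
  yellow: (163 − 234.375)² / 234.375 = 21.7361
  green: (85 − 78.125)² / 78.125 = 0.6050
χ² = 4.4376 + 21.7361 + 0.6050 = 26.7787 ≈ 26.779

26.779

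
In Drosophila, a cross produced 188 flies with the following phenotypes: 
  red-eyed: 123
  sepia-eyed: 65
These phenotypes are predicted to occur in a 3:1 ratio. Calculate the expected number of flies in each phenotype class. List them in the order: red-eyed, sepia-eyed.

141, 47

Under the 3:1 hypothesis (Σ ratio = 4, N = 188):
  red-eyed: 188 × 3/4 = 141
  sepia-eyed: 188 × 1/4 = 47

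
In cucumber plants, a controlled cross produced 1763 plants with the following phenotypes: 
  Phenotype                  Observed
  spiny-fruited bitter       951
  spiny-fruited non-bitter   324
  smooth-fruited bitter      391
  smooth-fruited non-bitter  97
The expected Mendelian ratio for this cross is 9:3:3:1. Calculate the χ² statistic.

14.428

Total ratio parts = 16. Expected numbers out of 1763:
  spiny-fruited bitter: 1763 × 9/16 = 991.6875
  spiny-fruited non-bitter: 1763 × 3/16 = 330.5625
  smooth-fruited bitter: 1763 × 3/16 = 330.5625
  smooth-fruited non-bitter: 1763 × 1/16 = 110.1875
χ² = Σ (O − E)² / E
  spiny-fruited bitter: (951 − 991.6875)² / 991.6875 = 1.6693
  spiny-fruited non-bitter: (324 − 330.5625)² / 330.5625 = 0.1303
  smooth-fruited bitter: (391 − 330.5625)² / 330.5625 = 11.0499
  smooth-fruited non-bitter: (97 − 110.1875)² / 110.1875 = 1.5783
χ² = 1.6693 + 0.1303 + 11.0499 + 1.5783 = 14.4278 ≈ 14.428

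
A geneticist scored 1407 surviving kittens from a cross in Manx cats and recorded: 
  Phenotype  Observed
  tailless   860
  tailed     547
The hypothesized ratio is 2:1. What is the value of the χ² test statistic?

Under the 2:1 hypothesis (Σ ratio = 3, N = 1407):
  tailless: 1407 × 2/3 = 938
  tailed: 1407 × 1/3 = 469
χ² = Σ (O − E)² / E
  tailless: (860 − 938)² / 938 = 6.4861
  tailed: (547 − 469)² / 469 = 12.9723
χ² = 6.4861 + 12.9723 = 19.4584 ≈ 19.458

19.458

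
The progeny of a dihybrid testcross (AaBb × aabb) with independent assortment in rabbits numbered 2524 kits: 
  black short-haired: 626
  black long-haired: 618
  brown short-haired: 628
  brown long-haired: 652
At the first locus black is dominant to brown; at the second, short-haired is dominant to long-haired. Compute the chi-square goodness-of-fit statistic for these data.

1.021

A dihybrid testcross with independent assortment gives a 1:1:1:1 ratio.
Expected counts for N = 2524 under a 1:1:1:1 ratio (total parts = 4):
  black short-haired: 2524 × 1/4 = 631
  black long-haired: 2524 × 1/4 = 631
  brown short-haired: 2524 × 1/4 = 631
  brown long-haired: 2524 × 1/4 = 631
χ² = Σ (O − E)² / E
  black short-haired: (626 − 631)² / 631 = 0.0396
  black long-haired: (618 − 631)² / 631 = 0.2678
  brown short-haired: (628 − 631)² / 631 = 0.0143
  brown long-haired: (652 − 631)² / 631 = 0.6989
χ² = 0.0396 + 0.2678 + 0.0143 + 0.6989 = 1.0206 ≈ 1.021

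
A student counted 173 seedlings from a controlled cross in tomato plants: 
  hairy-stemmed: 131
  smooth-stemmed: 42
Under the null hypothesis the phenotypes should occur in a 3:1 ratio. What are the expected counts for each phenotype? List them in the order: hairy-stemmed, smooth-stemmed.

The 3:1 ratio has 4 parts, so with N = 173 the expected counts are:
  hairy-stemmed: 173 × 3/4 = 129.75
  smooth-stemmed: 173 × 1/4 = 43.25

129.75, 43.25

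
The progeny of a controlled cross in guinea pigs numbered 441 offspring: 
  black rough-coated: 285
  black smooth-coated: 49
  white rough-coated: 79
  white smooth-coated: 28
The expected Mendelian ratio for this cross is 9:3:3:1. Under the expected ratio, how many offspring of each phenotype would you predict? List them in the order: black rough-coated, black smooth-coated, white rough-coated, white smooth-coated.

248.0625, 82.6875, 82.6875, 27.5625

Total ratio parts = 16. Expected numbers out of 441:
  black rough-coated: 441 × 9/16 = 248.0625
  black smooth-coated: 441 × 3/16 = 82.6875
  white rough-coated: 441 × 3/16 = 82.6875
  white smooth-coated: 441 × 1/16 = 27.5625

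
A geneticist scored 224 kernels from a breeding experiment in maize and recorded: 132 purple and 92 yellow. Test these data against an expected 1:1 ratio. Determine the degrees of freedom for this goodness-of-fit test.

1

A goodness-of-fit test with 2 phenotype classes has df = 2 − 1 = 1.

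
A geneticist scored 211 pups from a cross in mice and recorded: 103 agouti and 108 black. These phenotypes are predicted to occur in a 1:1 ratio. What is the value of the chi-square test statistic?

Under the 1:1 hypothesis (Σ ratio = 2, N = 211):
  agouti: 211 × 1/2 = 105.5
  black: 211 × 1/2 = 105.5
χ² = Σ (O − E)² / E
  agouti: (103 − 105.5)² / 105.5 = 0.0592
  black: (108 − 105.5)² / 105.5 = 0.0592
χ² = 0.0592 + 0.0592 = 0.1184 ≈ 0.118

0.118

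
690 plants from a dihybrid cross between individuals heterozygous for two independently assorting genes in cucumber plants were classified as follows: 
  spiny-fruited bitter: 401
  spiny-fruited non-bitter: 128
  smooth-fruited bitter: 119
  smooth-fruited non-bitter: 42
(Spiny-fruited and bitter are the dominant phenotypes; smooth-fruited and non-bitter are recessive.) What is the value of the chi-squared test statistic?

1.303

A dihybrid F₂ with independent assortment and complete dominance at both loci gives a 9:3:3:1 phenotypic ratio.
Under the 9:3:3:1 hypothesis (Σ ratio = 16, N = 690):
  spiny-fruited bitter: 690 × 9/16 = 388.125
  spiny-fruited non-bitter: 690 × 3/16 = 129.375
  smooth-fruited bitter: 690 × 3/16 = 129.375
  smooth-fruited non-bitter: 690 × 1/16 = 43.125
χ² = Σ (O − E)² / E
  spiny-fruited bitter: (401 − 388.125)² / 388.125 = 0.4271
  spiny-fruited non-bitter: (128 − 129.375)² / 129.375 = 0.0146
  smooth-fruited bitter: (119 − 129.375)² / 129.375 = 0.8320
  smooth-fruited non-bitter: (42 − 43.125)² / 43.125 = 0.0293
χ² = 0.4271 + 0.0146 + 0.8320 + 0.0293 = 1.303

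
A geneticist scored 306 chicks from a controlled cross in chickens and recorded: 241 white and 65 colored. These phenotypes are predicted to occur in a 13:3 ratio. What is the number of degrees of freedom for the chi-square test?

1

A goodness-of-fit test with 2 phenotype classes has df = 2 − 1 = 1.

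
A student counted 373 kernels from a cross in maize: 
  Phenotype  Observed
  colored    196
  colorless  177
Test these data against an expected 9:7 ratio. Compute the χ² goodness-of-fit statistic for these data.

2.078

Total ratio parts = 16. Expected numbers out of 373:
  colored: 373 × 9/16 = 209.8125
  colorless: 373 × 7/16 = 163.1875
χ² = Σ (O − E)² / E
  colored: (196 − 209.8125)² / 209.8125 = 0.9093
  colorless: (177 − 163.1875)² / 163.1875 = 1.1691
χ² = 0.9093 + 1.1691 = 2.0784 ≈ 2.078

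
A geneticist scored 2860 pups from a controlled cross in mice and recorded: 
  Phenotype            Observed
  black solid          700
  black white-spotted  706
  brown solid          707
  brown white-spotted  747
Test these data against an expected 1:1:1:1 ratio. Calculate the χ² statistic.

1.950

Under the 1:1:1:1 hypothesis (Σ ratio = 4, N = 2860):
  black solid: 2860 × 1/4 = 715
  black white-spotted: 2860 × 1/4 = 715
  brown solid: 2860 × 1/4 = 715
  brown white-spotted: 2860 × 1/4 = 715
χ² = Σ (O − E)² / E
  black solid: (700 − 715)² / 715 = 0.3147
  black white-spotted: (706 − 715)² / 715 = 0.1133
  brown solid: (707 − 715)² / 715 = 0.0895
  brown white-spotted: (747 − 715)² / 715 = 1.4322
χ² = 0.3147 + 0.1133 + 0.0895 + 1.4322 = 1.9497 ≈ 1.950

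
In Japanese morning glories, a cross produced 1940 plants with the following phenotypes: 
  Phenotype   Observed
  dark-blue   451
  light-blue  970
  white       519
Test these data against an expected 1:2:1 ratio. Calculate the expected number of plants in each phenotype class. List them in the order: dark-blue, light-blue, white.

Under the 1:2:1 hypothesis (Σ ratio = 4, N = 1940):
  dark-blue: 1940 × 1/4 = 485
  light-blue: 1940 × 2/4 = 970
  white: 1940 × 1/4 = 485

485, 970, 485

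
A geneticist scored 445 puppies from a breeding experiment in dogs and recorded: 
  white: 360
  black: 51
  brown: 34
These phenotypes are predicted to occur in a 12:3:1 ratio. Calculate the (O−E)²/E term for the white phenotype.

2.065

Total ratio parts = 16. Expected numbers out of 445:
  white: 445 × 12/16 = 333.75
  black: 445 × 3/16 = 83.4375
  brown: 445 × 1/16 = 27.8125
Contribution of white: (360 − 333.75)² / 333.75 = 2.0646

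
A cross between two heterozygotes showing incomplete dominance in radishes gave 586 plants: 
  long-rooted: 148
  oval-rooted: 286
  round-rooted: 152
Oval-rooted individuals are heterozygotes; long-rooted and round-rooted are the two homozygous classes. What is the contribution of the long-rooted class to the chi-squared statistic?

0.015

With incomplete dominance, a heterozygote × heterozygote cross gives a 1:2:1 phenotypic ratio.
Under the 1:2:1 hypothesis (Σ ratio = 4, N = 586):
  long-rooted: 586 × 1/4 = 146.5
  oval-rooted: 586 × 2/4 = 293
  round-rooted: 586 × 1/4 = 146.5
Contribution of long-rooted: (148 − 146.5)² / 146.5 = 0.0154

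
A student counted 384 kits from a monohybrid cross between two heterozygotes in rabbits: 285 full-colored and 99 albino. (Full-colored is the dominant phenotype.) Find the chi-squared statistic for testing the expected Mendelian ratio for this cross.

For a monohybrid cross between heterozygotes with complete dominance, the expected phenotypic ratio is 3:1.
Expected counts for N = 384 under a 3:1 ratio (total parts = 4):
  full-colored: 384 × 3/4 = 288
  albino: 384 × 1/4 = 96
χ² = Σ (O − E)² / E
  full-colored: (285 − 288)² / 288 = 0.0312
  albino: (99 − 96)² / 96 = 0.0938
χ² = 0.0312 + 0.0938 = 0.125

0.125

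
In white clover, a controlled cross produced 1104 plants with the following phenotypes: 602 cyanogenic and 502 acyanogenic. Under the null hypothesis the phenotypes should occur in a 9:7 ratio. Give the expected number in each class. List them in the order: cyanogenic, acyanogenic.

621, 483

Under the 9:7 hypothesis (Σ ratio = 16, N = 1104):
  cyanogenic: 1104 × 9/16 = 621
  acyanogenic: 1104 × 7/16 = 483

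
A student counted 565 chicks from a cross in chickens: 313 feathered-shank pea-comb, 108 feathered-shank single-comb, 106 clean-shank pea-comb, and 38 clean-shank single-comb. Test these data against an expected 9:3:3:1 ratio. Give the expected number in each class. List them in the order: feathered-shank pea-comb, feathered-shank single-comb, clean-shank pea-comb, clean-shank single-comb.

317.8125, 105.9375, 105.9375, 35.3125

Under the 9:3:3:1 hypothesis (Σ ratio = 16, N = 565):
  feathered-shank pea-comb: 565 × 9/16 = 317.8125
  feathered-shank single-comb: 565 × 3/16 = 105.9375
  clean-shank pea-comb: 565 × 3/16 = 105.9375
  clean-shank single-comb: 565 × 1/16 = 35.3125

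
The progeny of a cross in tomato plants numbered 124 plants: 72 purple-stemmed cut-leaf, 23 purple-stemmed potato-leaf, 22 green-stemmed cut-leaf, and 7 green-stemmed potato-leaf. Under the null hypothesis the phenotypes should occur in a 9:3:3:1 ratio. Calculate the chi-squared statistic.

Expected counts for N = 124 under a 9:3:3:1 ratio (total parts = 16):
  purple-stemmed cut-leaf: 124 × 9/16 = 69.75
  purple-stemmed potato-leaf: 124 × 3/16 = 23.25
  green-stemmed cut-leaf: 124 × 3/16 = 23.25
  green-stemmed potato-leaf: 124 × 1/16 = 7.75
χ² = Σ (O − E)² / E
  purple-stemmed cut-leaf: (72 − 69.75)² / 69.75 = 0.0726
  purple-stemmed potato-leaf: (23 − 23.25)² / 23.25 = 0.0027
  green-stemmed cut-leaf: (22 − 23.25)² / 23.25 = 0.0672
  green-stemmed potato-leaf: (7 − 7.75)² / 7.75 = 0.0726
χ² = 0.0726 + 0.0027 + 0.0672 + 0.0726 = 0.2151 ≈ 0.215

0.215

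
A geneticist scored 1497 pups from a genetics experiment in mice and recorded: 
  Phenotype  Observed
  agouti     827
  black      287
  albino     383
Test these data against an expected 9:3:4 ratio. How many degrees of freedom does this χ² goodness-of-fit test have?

2

A goodness-of-fit test with 3 phenotype classes has df = 3 − 1 = 2.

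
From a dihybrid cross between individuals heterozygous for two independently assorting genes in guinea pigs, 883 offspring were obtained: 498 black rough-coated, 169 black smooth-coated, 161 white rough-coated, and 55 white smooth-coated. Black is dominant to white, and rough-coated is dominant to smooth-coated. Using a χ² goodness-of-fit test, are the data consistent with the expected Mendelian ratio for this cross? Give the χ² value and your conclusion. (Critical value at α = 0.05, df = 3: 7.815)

0.201; consistent

A dihybrid F₂ with independent assortment and complete dominance at both loci gives a 9:3:3:1 phenotypic ratio.
Total ratio parts = 16. Expected numbers out of 883:
  black rough-coated: 883 × 9/16 = 496.6875
  black smooth-coated: 883 × 3/16 = 165.5625
  white rough-coated: 883 × 3/16 = 165.5625
  white smooth-coated: 883 × 1/16 = 55.1875
χ² = Σ (O − E)² / E
  black rough-coated: (498 − 496.6875)² / 496.6875 = 0.0035
  black smooth-coated: (169 − 165.5625)² / 165.5625 = 0.0714
  white rough-coated: (161 − 165.5625)² / 165.5625 = 0.1257
  white smooth-coated: (55 − 55.1875)² / 55.1875 = 0.0006
χ² = 0.0035 + 0.0714 + 0.1257 + 0.0006 = 0.2012 ≈ 0.201
Degrees of freedom = 4 − 1 = 3; critical value at α = 0.05 is 7.815.
Since 0.201 < 7.815, we fail to reject the null hypothesis — the data are consistent with the 9:3:3:1 ratio.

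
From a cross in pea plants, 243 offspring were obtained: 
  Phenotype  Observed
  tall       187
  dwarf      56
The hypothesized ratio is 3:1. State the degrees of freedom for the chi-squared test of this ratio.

A goodness-of-fit test with 2 phenotype classes has df = 2 − 1 = 1.

1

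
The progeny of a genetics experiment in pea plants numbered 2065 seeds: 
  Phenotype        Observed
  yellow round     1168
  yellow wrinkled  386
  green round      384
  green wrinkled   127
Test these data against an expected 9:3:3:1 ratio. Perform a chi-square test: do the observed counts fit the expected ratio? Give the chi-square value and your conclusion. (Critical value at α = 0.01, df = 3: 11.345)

Under the 9:3:3:1 hypothesis (Σ ratio = 16, N = 2065):
  yellow round: 2065 × 9/16 = 1161.5625
  yellow wrinkled: 2065 × 3/16 = 387.1875
  green round: 2065 × 3/16 = 387.1875
  green wrinkled: 2065 × 1/16 = 129.0625
χ² = Σ (O − E)² / E
  yellow round: (1168 − 1161.5625)² / 1161.5625 = 0.0357
  yellow wrinkled: (386 − 387.1875)² / 387.1875 = 0.0036
  green round: (384 − 387.1875)² / 387.1875 = 0.0262
  green wrinkled: (127 − 129.0625)² / 129.0625 = 0.0330
χ² = 0.0357 + 0.0036 + 0.0262 + 0.0330 = 0.0985 ≈ 0.099
Degrees of freedom = 4 − 1 = 3; critical value at α = 0.01 is 11.345.
Since 0.099 < 11.345, we fail to reject the null hypothesis — the data are consistent with the 9:3:3:1 ratio.

0.099; consistent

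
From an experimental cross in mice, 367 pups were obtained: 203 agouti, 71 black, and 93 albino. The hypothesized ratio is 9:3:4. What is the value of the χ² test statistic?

0.144

The 9:3:4 ratio has 16 parts, so with N = 367 the expected counts are:
  agouti: 367 × 9/16 = 206.4375
  black: 367 × 3/16 = 68.8125
  albino: 367 × 4/16 = 91.75
χ² = Σ (O − E)² / E
  agouti: (203 − 206.4375)² / 206.4375 = 0.0572
  black: (71 − 68.8125)² / 68.8125 = 0.0695
  albino: (93 − 91.75)² / 91.75 = 0.0170
χ² = 0.0572 + 0.0695 + 0.0170 = 0.1437 ≈ 0.144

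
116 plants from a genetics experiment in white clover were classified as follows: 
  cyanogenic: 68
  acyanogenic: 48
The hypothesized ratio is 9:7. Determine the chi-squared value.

0.265

Expected counts for N = 116 under a 9:7 ratio (total parts = 16):
  cyanogenic: 116 × 9/16 = 65.25
  acyanogenic: 116 × 7/16 = 50.75
χ² = Σ (O − E)² / E
  cyanogenic: (68 − 65.25)² / 65.25 = 0.1159
  acyanogenic: (48 − 50.75)² / 50.75 = 0.1490
χ² = 0.1159 + 0.1490 = 0.2649 ≈ 0.265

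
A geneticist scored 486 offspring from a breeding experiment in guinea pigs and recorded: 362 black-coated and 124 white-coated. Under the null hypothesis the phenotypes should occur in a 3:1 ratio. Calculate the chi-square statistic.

Expected counts for N = 486 under a 3:1 ratio (total parts = 4):
  black-coated: 486 × 3/4 = 364.5
  white-coated: 486 × 1/4 = 121.5
χ² = Σ (O − E)² / E
  black-coated: (362 − 364.5)² / 364.5 = 0.0171
  white-coated: (124 − 121.5)² / 121.5 = 0.0514
χ² = 0.0171 + 0.0514 = 0.0685 ≈ 0.069

0.069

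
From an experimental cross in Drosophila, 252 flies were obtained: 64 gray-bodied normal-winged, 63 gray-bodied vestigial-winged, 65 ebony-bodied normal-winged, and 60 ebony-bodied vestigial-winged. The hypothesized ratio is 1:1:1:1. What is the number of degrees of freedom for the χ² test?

A goodness-of-fit test with 4 phenotype classes has df = 4 − 1 = 3.

3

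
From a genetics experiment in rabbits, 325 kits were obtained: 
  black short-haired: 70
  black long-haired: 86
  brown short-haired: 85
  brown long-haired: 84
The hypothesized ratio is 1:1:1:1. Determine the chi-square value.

Expected counts for N = 325 under a 1:1:1:1 ratio (total parts = 4):
  black short-haired: 325 × 1/4 = 81.25
  black long-haired: 325 × 1/4 = 81.25
  brown short-haired: 325 × 1/4 = 81.25
  brown long-haired: 325 × 1/4 = 81.25
χ² = Σ (O − E)² / E
  black short-haired: (70 − 81.25)² / 81.25 = 1.5577
  black long-haired: (86 − 81.25)² / 81.25 = 0.2777
  brown short-haired: (85 − 81.25)² / 81.25 = 0.1731
  brown long-haired: (84 − 81.25)² / 81.25 = 0.0931
χ² = 1.5577 + 0.2777 + 0.1731 + 0.0931 = 2.1016 ≈ 2.102

2.102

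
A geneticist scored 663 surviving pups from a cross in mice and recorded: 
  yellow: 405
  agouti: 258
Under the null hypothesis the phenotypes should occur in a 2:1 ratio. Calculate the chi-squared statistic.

Expected counts for N = 663 under a 2:1 ratio (total parts = 3):
  yellow: 663 × 2/3 = 442
  agouti: 663 × 1/3 = 221
χ² = Σ (O − E)² / E
  yellow: (405 − 442)² / 442 = 3.0973
  agouti: (258 − 221)² / 221 = 6.1946
χ² = 3.0973 + 6.1946 = 9.2919 ≈ 9.292

9.292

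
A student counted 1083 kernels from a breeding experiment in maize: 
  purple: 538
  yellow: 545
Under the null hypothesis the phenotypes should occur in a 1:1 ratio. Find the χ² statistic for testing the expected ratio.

0.045

Total ratio parts = 2. Expected numbers out of 1083:
  purple: 1083 × 1/2 = 541.5
  yellow: 1083 × 1/2 = 541.5
χ² = Σ (O − E)² / E
  purple: (538 − 541.5)² / 541.5 = 0.0226
  yellow: (545 − 541.5)² / 541.5 = 0.0226
χ² = 0.0226 + 0.0226 = 0.0452 ≈ 0.045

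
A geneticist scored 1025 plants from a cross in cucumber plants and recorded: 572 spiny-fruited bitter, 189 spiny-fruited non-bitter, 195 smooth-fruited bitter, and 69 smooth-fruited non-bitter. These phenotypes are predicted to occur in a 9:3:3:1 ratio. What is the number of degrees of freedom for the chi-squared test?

A goodness-of-fit test with 4 phenotype classes has df = 4 − 1 = 3.

3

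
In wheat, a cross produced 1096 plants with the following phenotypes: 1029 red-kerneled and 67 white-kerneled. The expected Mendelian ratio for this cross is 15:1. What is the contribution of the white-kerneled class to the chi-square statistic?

0.033

Total ratio parts = 16. Expected numbers out of 1096:
  red-kerneled: 1096 × 15/16 = 1027.5
  white-kerneled: 1096 × 1/16 = 68.5
Contribution of white-kerneled: (67 − 68.5)² / 68.5 = 0.0328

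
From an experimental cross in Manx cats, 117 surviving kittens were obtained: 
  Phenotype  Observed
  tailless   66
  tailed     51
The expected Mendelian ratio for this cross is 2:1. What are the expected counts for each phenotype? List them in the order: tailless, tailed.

The 2:1 ratio has 3 parts, so with N = 117 the expected counts are:
  tailless: 117 × 2/3 = 78
  tailed: 117 × 1/3 = 39

78, 39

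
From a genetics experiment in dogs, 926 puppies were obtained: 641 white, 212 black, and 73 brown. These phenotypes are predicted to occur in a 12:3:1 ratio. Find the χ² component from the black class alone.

The 12:3:1 ratio has 16 parts, so with N = 926 the expected counts are:
  white: 926 × 12/16 = 694.5
  black: 926 × 3/16 = 173.625
  brown: 926 × 1/16 = 57.875
Contribution of black: (212 − 173.625)² / 173.625 = 8.4817

8.482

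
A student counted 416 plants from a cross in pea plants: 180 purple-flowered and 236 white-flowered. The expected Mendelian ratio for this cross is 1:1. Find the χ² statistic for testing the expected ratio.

The 1:1 ratio has 2 parts, so with N = 416 the expected counts are:
  purple-flowered: 416 × 1/2 = 208
  white-flowered: 416 × 1/2 = 208
χ² = Σ (O − E)² / E
  purple-flowered: (180 − 208)² / 208 = 3.7692
  white-flowered: (236 − 208)² / 208 = 3.7692
χ² = 3.7692 + 3.7692 = 7.5384 ≈ 7.538

7.538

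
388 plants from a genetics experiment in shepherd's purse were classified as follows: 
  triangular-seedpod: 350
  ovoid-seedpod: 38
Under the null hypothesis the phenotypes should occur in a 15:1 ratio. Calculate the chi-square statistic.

The 15:1 ratio has 16 parts, so with N = 388 the expected counts are:
  triangular-seedpod: 388 × 15/16 = 363.75
  ovoid-seedpod: 388 × 1/16 = 24.25
χ² = Σ (O − E)² / E
  triangular-seedpod: (350 − 363.75)² / 363.75 = 0.5198
  ovoid-seedpod: (38 − 24.25)² / 24.25 = 7.7964
χ² = 0.5198 + 7.7964 = 8.3162 ≈ 8.316

8.316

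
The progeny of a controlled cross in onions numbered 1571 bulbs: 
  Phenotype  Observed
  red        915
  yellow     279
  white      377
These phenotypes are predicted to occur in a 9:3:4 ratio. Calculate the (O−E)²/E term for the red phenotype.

The 9:3:4 ratio has 16 parts, so with N = 1571 the expected counts are:
  red: 1571 × 9/16 = 883.6875
  yellow: 1571 × 3/16 = 294.5625
  white: 1571 × 4/16 = 392.75
Contribution of red: (915 − 883.6875)² / 883.6875 = 1.1095

1.110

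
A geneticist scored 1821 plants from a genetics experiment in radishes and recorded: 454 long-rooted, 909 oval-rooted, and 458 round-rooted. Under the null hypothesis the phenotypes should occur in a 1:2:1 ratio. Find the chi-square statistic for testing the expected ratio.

Under the 1:2:1 hypothesis (Σ ratio = 4, N = 1821):
  long-rooted: 1821 × 1/4 = 455.25
  oval-rooted: 1821 × 2/4 = 910.5
  round-rooted: 1821 × 1/4 = 455.25
χ² = Σ (O − E)² / E
  long-rooted: (454 − 455.25)² / 455.25 = 0.0034
  oval-rooted: (909 − 910.5)² / 910.5 = 0.0025
  round-rooted: (458 − 455.25)² / 455.25 = 0.0166
χ² = 0.0034 + 0.0025 + 0.0166 = 0.0225 ≈ 0.023

0.023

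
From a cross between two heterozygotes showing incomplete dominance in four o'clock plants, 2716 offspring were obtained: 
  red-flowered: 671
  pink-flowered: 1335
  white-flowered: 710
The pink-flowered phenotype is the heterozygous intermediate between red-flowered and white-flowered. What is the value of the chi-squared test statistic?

1.899

With incomplete dominance, a heterozygote × heterozygote cross gives a 1:2:1 phenotypic ratio.
Total ratio parts = 4. Expected numbers out of 2716:
  red-flowered: 2716 × 1/4 = 679
  pink-flowered: 2716 × 2/4 = 1358
  white-flowered: 2716 × 1/4 = 679
χ² = Σ (O − E)² / E
  red-flowered: (671 − 679)² / 679 = 0.0943
  pink-flowered: (1335 − 1358)² / 1358 = 0.3895
  white-flowered: (710 − 679)² / 679 = 1.4153
χ² = 0.0943 + 0.3895 + 1.4153 = 1.8991 ≈ 1.899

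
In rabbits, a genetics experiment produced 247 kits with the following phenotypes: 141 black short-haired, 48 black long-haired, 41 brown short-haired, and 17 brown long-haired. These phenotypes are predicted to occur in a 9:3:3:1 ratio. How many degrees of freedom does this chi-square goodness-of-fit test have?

3

A goodness-of-fit test with 4 phenotype classes has df = 4 − 1 = 3.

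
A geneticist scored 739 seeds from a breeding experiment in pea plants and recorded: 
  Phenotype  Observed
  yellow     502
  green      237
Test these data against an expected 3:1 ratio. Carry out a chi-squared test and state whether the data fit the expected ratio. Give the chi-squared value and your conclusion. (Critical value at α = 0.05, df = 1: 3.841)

19.703; not consistent

The 3:1 ratio has 4 parts, so with N = 739 the expected counts are:
  yellow: 739 × 3/4 = 554.25
  green: 739 × 1/4 = 184.75
χ² = Σ (O − E)² / E
  yellow: (502 − 554.25)² / 554.25 = 4.9257
  green: (237 − 184.75)² / 184.75 = 14.7771
χ² = 4.9257 + 14.7771 = 19.7028 ≈ 19.703
Degrees of freedom = 2 − 1 = 1; critical value at α = 0.05 is 3.841.
Since 19.703 > 3.841, we reject the null hypothesis — the data do not fit the 3:1 ratio.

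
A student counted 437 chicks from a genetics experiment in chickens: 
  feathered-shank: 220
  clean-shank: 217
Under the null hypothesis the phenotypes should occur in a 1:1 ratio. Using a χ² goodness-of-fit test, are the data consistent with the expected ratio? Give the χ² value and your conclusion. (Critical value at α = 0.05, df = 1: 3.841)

0.021; consistent

Expected counts for N = 437 under a 1:1 ratio (total parts = 2):
  feathered-shank: 437 × 1/2 = 218.5
  clean-shank: 437 × 1/2 = 218.5
χ² = Σ (O − E)² / E
  feathered-shank: (220 − 218.5)² / 218.5 = 0.0103
  clean-shank: (217 − 218.5)² / 218.5 = 0.0103
χ² = 0.0103 + 0.0103 = 0.0206 ≈ 0.021
Degrees of freedom = 2 − 1 = 1; critical value at α = 0.05 is 3.841.
Since 0.021 < 3.841, we fail to reject the null hypothesis — the data are consistent with the 1:1 ratio.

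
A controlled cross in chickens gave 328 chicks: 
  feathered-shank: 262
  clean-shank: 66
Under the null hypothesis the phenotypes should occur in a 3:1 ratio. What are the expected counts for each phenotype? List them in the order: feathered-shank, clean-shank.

246, 82

Under the 3:1 hypothesis (Σ ratio = 4, N = 328):
  feathered-shank: 328 × 3/4 = 246
  clean-shank: 328 × 1/4 = 82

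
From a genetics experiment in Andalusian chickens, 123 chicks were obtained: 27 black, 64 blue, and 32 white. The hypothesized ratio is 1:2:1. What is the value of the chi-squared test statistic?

0.610

Expected counts for N = 123 under a 1:2:1 ratio (total parts = 4):
  black: 123 × 1/4 = 30.75
  blue: 123 × 2/4 = 61.5
  white: 123 × 1/4 = 30.75
χ² = Σ (O − E)² / E
  black: (27 − 30.75)² / 30.75 = 0.4573
  blue: (64 − 61.5)² / 61.5 = 0.1016
  white: (32 − 30.75)² / 30.75 = 0.0508
χ² = 0.4573 + 0.1016 + 0.0508 = 0.6097 ≈ 0.610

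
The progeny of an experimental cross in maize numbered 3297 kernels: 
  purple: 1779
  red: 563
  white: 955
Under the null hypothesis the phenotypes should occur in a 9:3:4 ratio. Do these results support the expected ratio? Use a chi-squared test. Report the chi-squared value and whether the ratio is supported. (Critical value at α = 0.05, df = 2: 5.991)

Total ratio parts = 16. Expected numbers out of 3297:
  purple: 3297 × 9/16 = 1854.5625
  red: 3297 × 3/16 = 618.1875
  white: 3297 × 4/16 = 824.25
χ² = Σ (O − E)² / E
  purple: (1779 − 1854.5625)² / 1854.5625 = 3.0787
  red: (563 − 618.1875)² / 618.1875 = 4.9268
  white: (955 − 824.25)² / 824.25 = 20.7407
χ² = 3.0787 + 4.9268 + 20.7407 = 28.7462 ≈ 28.746
Degrees of freedom = 3 − 1 = 2; critical value at α = 0.05 is 5.991.
Since 28.746 > 5.991, we reject the null hypothesis — the data do not fit the 9:3:4 ratio.

28.746; not consistent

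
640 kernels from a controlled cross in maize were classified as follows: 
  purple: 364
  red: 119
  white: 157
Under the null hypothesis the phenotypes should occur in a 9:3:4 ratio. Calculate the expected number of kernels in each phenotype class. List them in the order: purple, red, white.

360, 120, 160

Total ratio parts = 16. Expected numbers out of 640:
  purple: 640 × 9/16 = 360
  red: 640 × 3/16 = 120
  white: 640 × 4/16 = 160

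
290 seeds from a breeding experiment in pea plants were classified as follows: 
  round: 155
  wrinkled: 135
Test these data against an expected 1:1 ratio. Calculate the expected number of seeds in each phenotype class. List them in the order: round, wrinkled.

Under the 1:1 hypothesis (Σ ratio = 2, N = 290):
  round: 290 × 1/2 = 145
  wrinkled: 290 × 1/2 = 145

145, 145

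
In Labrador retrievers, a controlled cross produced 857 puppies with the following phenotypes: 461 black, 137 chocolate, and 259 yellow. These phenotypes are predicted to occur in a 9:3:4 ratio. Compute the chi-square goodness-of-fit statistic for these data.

The 9:3:4 ratio has 16 parts, so with N = 857 the expected counts are:
  black: 857 × 9/16 = 482.0625
  chocolate: 857 × 3/16 = 160.6875
  yellow: 857 × 4/16 = 214.25
χ² = Σ (O − E)² / E
  black: (461 − 482.0625)² / 482.0625 = 0.9203
  chocolate: (137 − 160.6875)² / 160.6875 = 3.4919
  yellow: (259 − 214.25)² / 214.25 = 9.3468
χ² = 0.9203 + 3.4919 + 9.3468 = 13.759

13.759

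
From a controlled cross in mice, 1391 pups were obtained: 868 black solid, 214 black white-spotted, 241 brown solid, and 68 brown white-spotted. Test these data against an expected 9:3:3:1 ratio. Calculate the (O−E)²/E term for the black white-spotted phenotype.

8.402

Total ratio parts = 16. Expected numbers out of 1391:
  black solid: 1391 × 9/16 = 782.4375
  black white-spotted: 1391 × 3/16 = 260.8125
  brown solid: 1391 × 3/16 = 260.8125
  brown white-spotted: 1391 × 1/16 = 86.9375
Contribution of black white-spotted: (214 − 260.8125)² / 260.8125 = 8.4022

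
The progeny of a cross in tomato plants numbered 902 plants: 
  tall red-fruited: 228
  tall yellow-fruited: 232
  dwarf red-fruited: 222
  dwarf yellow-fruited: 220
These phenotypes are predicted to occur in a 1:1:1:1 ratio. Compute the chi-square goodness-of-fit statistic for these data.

0.404

Expected counts for N = 902 under a 1:1:1:1 ratio (total parts = 4):
  tall red-fruited: 902 × 1/4 = 225.5
  tall yellow-fruited: 902 × 1/4 = 225.5
  dwarf red-fruited: 902 × 1/4 = 225.5
  dwarf yellow-fruited: 902 × 1/4 = 225.5
χ² = Σ (O − E)² / E
  tall red-fruited: (228 − 225.5)² / 225.5 = 0.0277
  tall yellow-fruited: (232 − 225.5)² / 225.5 = 0.1874
  dwarf red-fruited: (222 − 225.5)² / 225.5 = 0.0543
  dwarf yellow-fruited: (220 − 225.5)² / 225.5 = 0.1341
χ² = 0.0277 + 0.1874 + 0.0543 + 0.1341 = 0.4035 ≈ 0.404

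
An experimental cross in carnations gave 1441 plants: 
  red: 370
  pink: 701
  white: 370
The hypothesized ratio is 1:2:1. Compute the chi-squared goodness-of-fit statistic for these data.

1.056

The 1:2:1 ratio has 4 parts, so with N = 1441 the expected counts are:
  red: 1441 × 1/4 = 360.25
  pink: 1441 × 2/4 = 720.5
  white: 1441 × 1/4 = 360.25
χ² = Σ (O − E)² / E
  red: (370 − 360.25)² / 360.25 = 0.2639
  pink: (701 − 720.5)² / 720.5 = 0.5278
  white: (370 − 360.25)² / 360.25 = 0.2639
χ² = 0.2639 + 0.5278 + 0.2639 = 1.0556 ≈ 1.056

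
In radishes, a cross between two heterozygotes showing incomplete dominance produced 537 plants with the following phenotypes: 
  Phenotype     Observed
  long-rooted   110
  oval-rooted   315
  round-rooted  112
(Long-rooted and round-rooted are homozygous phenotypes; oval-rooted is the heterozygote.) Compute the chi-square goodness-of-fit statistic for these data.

With incomplete dominance, a heterozygote × heterozygote cross gives a 1:2:1 phenotypic ratio.
Expected counts for N = 537 under a 1:2:1 ratio (total parts = 4):
  long-rooted: 537 × 1/4 = 134.25
  oval-rooted: 537 × 2/4 = 268.5
  round-rooted: 537 × 1/4 = 134.25
χ² = Σ (O − E)² / E
  long-rooted: (110 − 134.25)² / 134.25 = 4.3804
  oval-rooted: (315 − 268.5)² / 268.5 = 8.0531
  round-rooted: (112 − 134.25)² / 134.25 = 3.6876
χ² = 4.3804 + 8.0531 + 3.6876 = 16.1211 ≈ 16.121

16.121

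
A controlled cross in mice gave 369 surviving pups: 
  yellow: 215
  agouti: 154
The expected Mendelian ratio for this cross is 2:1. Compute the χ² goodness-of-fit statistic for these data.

11.720

Total ratio parts = 3. Expected numbers out of 369:
  yellow: 369 × 2/3 = 246
  agouti: 369 × 1/3 = 123
χ² = Σ (O − E)² / E
  yellow: (215 − 246)² / 246 = 3.9065
  agouti: (154 − 123)² / 123 = 7.8130
χ² = 3.9065 + 7.8130 = 11.7195 ≈ 11.720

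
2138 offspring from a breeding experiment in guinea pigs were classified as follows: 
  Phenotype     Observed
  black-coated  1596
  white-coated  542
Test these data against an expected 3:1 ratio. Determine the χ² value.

Under the 3:1 hypothesis (Σ ratio = 4, N = 2138):
  black-coated: 2138 × 3/4 = 1603.5
  white-coated: 2138 × 1/4 = 534.5
χ² = Σ (O − E)² / E
  black-coated: (1596 − 1603.5)² / 1603.5 = 0.0351
  white-coated: (542 − 534.5)² / 534.5 = 0.1052
χ² = 0.0351 + 0.1052 = 0.1403 ≈ 0.140

0.140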